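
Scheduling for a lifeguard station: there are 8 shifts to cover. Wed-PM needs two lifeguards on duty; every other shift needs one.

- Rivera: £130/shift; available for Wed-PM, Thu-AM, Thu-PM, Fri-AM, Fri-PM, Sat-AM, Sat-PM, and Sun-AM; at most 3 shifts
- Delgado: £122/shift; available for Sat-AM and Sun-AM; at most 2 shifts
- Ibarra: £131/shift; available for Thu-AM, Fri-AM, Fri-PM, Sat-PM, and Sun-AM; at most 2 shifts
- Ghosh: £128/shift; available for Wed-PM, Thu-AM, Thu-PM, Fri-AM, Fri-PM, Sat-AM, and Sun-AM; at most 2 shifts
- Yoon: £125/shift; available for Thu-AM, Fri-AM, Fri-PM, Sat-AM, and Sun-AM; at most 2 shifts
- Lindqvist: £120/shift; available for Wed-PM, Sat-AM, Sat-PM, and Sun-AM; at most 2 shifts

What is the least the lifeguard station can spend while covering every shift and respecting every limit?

Picking the cheapest available lifeguard for each shift independently would cost £1111, but that ignores the shift limits.
An optimal schedule: Wed-PM→Lindqvist+Ghosh, Thu-AM→Yoon, Thu-PM→Ghosh, Fri-AM→Yoon, Fri-PM→Rivera, Sat-AM→Delgado, Sat-PM→Lindqvist, Sun-AM→Delgado.
Total: 120 + 128 + 125 + 128 + 125 + 130 + 122 + 120 + 122 = £1120.

£1120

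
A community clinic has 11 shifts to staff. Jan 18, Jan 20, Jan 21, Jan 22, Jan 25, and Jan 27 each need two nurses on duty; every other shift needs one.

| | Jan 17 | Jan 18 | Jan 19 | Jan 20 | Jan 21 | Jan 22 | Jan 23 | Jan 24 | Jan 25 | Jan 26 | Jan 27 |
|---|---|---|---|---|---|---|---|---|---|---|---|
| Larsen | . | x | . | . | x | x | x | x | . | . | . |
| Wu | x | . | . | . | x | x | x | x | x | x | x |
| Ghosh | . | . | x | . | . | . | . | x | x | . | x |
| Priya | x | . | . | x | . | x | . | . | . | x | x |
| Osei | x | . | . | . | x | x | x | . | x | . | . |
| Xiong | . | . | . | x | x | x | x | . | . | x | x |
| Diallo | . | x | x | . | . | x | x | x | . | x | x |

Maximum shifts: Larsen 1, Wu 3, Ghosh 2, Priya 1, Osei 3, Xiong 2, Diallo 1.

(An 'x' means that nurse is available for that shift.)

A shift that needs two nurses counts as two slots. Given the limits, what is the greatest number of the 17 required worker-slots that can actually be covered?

Total capacity across all nurses is 1+3+2+1+3+2+1 = 13, and 17 slots are needed, so at most 13 can be filled.
An assignment achieving 13: Jan 17→Wu, Jan 18→Larsen+Diallo, Jan 19→Ghosh, Jan 20→Priya+Xiong, Jan 21→Wu+Osei, Jan 22→Osei, Jan 23→Osei, Jan 25→Wu+Ghosh, Jan 26→Xiong.
Loads: Larsen 1/1, Wu 3/3, Ghosh 2/2, Priya 1/1, Osei 3/3, Xiong 2/2, Diallo 1/1.

13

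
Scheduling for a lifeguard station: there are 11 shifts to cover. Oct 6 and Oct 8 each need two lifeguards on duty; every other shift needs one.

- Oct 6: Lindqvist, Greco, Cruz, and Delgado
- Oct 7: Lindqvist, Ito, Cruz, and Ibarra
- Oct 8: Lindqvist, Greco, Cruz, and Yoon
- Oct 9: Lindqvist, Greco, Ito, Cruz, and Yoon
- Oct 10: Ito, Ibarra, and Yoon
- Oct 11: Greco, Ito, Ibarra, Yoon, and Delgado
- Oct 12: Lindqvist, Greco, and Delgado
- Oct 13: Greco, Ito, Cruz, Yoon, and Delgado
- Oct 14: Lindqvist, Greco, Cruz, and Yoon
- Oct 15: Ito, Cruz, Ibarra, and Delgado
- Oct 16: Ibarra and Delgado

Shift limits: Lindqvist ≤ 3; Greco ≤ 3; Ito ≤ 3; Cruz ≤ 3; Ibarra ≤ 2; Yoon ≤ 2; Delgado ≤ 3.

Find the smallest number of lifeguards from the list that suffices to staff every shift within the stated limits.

5

13 slots to fill and no one can take more than 3, so at least ⌈13/3⌉ = 5 lifeguards are needed.
Lindqvist, Greco, Ito, Cruz, and Ibarra alone can cover everything: Oct 6→Lindqvist+Greco, Oct 7→Cruz, Oct 8→Lindqvist+Greco, Oct 9→Cruz, Oct 10→Ito, Oct 11→Greco, Oct 12→Lindqvist, Oct 13→Ito, Oct 14→Cruz, Oct 15→Ito, Oct 16→Ibarra.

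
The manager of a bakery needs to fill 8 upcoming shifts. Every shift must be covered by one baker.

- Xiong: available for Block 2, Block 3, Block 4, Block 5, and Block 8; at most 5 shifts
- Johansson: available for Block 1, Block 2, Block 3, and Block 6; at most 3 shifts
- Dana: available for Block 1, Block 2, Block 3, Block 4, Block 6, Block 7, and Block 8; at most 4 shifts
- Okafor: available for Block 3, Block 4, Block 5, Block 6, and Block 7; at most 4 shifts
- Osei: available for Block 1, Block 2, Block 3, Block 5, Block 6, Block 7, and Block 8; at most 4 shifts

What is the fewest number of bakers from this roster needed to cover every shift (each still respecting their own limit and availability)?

2

8 slots to fill and no one can take more than 5, so at least ⌈8/5⌉ = 2 bakers are needed.
Xiong and Dana alone can cover everything: Block 1→Dana, Block 2→Xiong, Block 3→Xiong, Block 4→Xiong, Block 5→Xiong, Block 6→Dana, Block 7→Dana, Block 8→Xiong.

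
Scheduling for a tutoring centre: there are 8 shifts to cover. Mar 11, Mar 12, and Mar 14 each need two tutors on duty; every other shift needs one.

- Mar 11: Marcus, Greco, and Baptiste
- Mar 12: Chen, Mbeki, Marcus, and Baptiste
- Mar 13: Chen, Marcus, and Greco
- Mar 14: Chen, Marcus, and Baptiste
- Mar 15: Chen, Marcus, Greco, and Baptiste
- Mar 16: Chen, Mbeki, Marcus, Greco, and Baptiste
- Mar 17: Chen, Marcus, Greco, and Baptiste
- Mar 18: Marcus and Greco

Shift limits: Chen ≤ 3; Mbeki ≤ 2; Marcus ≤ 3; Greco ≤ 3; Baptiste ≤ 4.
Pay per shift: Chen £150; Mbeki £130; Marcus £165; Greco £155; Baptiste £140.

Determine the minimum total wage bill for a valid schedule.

Picking the cheapest available tutor for each shift independently would cost £1570, but that ignores the shift limits.
An optimal schedule: Mar 11→Baptiste+Greco, Mar 12→Mbeki+Chen, Mar 13→Chen, Mar 14→Baptiste+Chen, Mar 15→Baptiste, Mar 16→Mbeki, Mar 17→Baptiste, Mar 18→Greco.
Total: 140 + 155 + 130 + 150 + 150 + 140 + 150 + 140 + 130 + 140 + 155 = £1580.

£1580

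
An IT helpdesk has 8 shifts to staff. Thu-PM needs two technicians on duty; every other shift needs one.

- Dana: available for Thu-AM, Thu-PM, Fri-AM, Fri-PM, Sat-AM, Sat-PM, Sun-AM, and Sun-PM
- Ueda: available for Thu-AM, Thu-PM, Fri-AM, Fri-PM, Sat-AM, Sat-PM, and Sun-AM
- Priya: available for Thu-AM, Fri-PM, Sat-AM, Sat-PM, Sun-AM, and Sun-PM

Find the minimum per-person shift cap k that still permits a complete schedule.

3

With 3 technicians and 9 worker-slots to fill, someone must work at least ⌈9/3⌉ = 3 shifts, so k ≥ 3.
k = 3 works: Thu-AM→Ueda, Thu-PM→Dana+Ueda, Fri-AM→Dana, Fri-PM→Ueda, Sat-AM→Priya, Sat-PM→Priya, Sun-AM→Priya, Sun-PM→Dana.
Loads: Dana 3, Ueda 3, Priya 3 — all ≤ 3.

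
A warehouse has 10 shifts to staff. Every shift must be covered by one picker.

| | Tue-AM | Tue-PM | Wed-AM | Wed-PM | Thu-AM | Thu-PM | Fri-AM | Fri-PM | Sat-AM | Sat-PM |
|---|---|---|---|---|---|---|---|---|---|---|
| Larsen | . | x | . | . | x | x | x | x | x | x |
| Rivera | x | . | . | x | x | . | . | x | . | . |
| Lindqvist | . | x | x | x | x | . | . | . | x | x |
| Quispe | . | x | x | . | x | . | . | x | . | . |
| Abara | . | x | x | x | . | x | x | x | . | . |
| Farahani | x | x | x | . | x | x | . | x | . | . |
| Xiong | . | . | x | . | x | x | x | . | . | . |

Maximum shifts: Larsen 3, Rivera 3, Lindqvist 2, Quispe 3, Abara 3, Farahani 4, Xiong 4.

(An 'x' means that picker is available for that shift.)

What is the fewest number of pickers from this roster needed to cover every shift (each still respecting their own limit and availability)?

10 slots to fill and no one can take more than 4, so at least ⌈10/4⌉ = 3 pickers are needed.
Larsen, Rivera, and Farahani alone can cover everything: Tue-AM→Rivera, Tue-PM→Farahani, Wed-AM→Farahani, Wed-PM→Rivera, Thu-AM→Rivera, Thu-PM→Farahani, Fri-AM→Larsen, Fri-PM→Farahani, Sat-AM→Larsen, Sat-PM→Larsen.

3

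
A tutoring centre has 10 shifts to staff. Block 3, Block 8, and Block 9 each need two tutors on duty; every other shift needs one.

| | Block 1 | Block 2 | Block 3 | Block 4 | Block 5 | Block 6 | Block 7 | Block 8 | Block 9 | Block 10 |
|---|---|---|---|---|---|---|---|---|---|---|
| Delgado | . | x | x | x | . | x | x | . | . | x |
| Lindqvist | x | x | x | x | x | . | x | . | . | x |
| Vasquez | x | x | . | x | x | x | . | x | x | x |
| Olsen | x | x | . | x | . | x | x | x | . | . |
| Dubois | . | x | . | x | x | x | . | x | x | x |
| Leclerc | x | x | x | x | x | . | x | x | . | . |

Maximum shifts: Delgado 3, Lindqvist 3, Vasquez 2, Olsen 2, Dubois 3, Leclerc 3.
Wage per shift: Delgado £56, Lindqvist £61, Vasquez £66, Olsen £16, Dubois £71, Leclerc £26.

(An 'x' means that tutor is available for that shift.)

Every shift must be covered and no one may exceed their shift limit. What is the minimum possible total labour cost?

£598

Block 9 can only be covered by Vasquez and Dubois, so that assignment is forced.
Picking the cheapest available tutor for each shift independently would cost £423, but that ignores the shift limits.
An optimal schedule: Block 1→Olsen, Block 2→Lindqvist, Block 3→Leclerc+Delgado, Block 4→Lindqvist, Block 5→Leclerc, Block 6→Delgado, Block 7→Delgado, Block 8→Olsen+Leclerc, Block 9→Vasquez+Dubois, Block 10→Lindqvist.
Total: 16 + 61 + 26 + 56 + 61 + 26 + 56 + 56 + 16 + 26 + 66 + 71 + 61 = £598.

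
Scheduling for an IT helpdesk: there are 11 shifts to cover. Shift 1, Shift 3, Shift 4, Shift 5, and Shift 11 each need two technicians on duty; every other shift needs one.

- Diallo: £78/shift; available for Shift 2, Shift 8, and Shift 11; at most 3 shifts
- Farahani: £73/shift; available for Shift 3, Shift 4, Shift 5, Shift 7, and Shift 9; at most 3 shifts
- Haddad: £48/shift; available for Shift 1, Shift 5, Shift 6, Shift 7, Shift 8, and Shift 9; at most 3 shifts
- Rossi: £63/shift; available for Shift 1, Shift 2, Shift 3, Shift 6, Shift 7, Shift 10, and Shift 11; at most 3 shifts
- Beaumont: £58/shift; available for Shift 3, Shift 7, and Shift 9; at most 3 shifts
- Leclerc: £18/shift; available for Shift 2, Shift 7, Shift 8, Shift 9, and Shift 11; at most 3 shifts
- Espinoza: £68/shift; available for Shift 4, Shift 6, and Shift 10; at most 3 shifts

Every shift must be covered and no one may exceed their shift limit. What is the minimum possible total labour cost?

£843

Shift 1 can only be covered by Haddad and Rossi, so that assignment is forced.
Shift 4 can only be covered by Farahani and Espinoza, so that assignment is forced.
Shift 5 can only be covered by Farahani and Haddad, so that assignment is forced.
Picking the cheapest available technician for each shift independently would cost £758, but that ignores the shift limits.
An optimal schedule: Shift 1→Haddad+Rossi, Shift 2→Leclerc, Shift 3→Beaumont+Rossi, Shift 4→Espinoza+Farahani, Shift 5→Haddad+Farahani, Shift 6→Haddad, Shift 7→Beaumont, Shift 8→Leclerc, Shift 9→Beaumont, Shift 10→Espinoza, Shift 11→Leclerc+Rossi.
Total: 48 + 63 + 18 + 58 + 63 + 68 + 73 + 48 + 73 + 48 + 58 + 18 + 58 + 68 + 18 + 63 = £843.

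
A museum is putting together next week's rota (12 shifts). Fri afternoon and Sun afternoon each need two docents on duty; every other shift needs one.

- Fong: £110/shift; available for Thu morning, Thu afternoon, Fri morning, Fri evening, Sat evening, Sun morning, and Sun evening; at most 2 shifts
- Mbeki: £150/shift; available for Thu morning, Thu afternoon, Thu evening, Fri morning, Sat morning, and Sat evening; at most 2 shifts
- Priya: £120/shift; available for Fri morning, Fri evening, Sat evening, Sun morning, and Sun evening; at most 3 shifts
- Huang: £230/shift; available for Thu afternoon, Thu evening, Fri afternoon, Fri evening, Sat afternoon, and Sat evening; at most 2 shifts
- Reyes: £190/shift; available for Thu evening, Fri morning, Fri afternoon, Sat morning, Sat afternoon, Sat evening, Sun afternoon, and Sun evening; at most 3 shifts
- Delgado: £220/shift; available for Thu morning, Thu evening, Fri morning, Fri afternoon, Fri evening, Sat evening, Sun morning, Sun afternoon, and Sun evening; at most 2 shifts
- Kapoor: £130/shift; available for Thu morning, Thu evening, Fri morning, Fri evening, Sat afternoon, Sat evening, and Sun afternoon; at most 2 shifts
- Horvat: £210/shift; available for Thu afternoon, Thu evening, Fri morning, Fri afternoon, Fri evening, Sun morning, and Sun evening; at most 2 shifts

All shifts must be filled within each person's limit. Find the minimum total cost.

£2130

Picking the cheapest available docent for each shift independently would cost £1900, but that ignores the shift limits.
An optimal schedule: Thu morning→Fong, Thu afternoon→Fong, Thu evening→Mbeki, Fri morning→Horvat, Fri afternoon→Reyes+Horvat, Fri evening→Priya, Sat morning→Mbeki, Sat afternoon→Kapoor, Sat evening→Reyes, Sun morning→Priya, Sun afternoon→Kapoor+Reyes, Sun evening→Priya.
Total: 110 + 110 + 150 + 210 + 190 + 210 + 120 + 150 + 130 + 190 + 120 + 130 + 190 + 120 = £2130.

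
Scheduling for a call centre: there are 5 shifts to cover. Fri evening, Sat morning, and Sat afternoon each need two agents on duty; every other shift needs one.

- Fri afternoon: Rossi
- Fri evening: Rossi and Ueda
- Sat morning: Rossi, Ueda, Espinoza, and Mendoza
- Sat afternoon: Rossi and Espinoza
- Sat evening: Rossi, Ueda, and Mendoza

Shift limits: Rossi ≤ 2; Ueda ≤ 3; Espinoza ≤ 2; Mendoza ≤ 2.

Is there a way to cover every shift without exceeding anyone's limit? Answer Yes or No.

No

Total capacity is 9 and 8 slots are needed, so capacity alone doesn't rule it out.
Shifts {Fri afternoon, Fri evening, Sat afternoon} need 5 worker-slots in total, but the agents available for any of those shifts (Rossi, Ueda, and Espinoza) can supply at most 4 among them. So no valid schedule exists.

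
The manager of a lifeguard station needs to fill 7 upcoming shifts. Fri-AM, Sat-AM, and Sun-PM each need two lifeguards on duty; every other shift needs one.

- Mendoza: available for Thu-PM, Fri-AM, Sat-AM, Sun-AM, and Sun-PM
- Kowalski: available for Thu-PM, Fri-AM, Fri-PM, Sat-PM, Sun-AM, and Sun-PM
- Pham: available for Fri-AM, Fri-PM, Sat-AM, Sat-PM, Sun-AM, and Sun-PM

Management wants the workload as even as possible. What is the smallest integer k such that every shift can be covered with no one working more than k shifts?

With 3 lifeguards and 10 worker-slots to fill, someone must work at least ⌈10/3⌉ = 4 shifts, so k ≥ 4.
k = 4 works: Thu-PM→Mendoza, Fri-AM→Mendoza+Kowalski, Fri-PM→Kowalski, Sat-AM→Mendoza+Pham, Sat-PM→Kowalski, Sun-AM→Mendoza, Sun-PM→Kowalski+Pham.
Loads: Mendoza 4, Kowalski 4, Pham 2 — all ≤ 4.

4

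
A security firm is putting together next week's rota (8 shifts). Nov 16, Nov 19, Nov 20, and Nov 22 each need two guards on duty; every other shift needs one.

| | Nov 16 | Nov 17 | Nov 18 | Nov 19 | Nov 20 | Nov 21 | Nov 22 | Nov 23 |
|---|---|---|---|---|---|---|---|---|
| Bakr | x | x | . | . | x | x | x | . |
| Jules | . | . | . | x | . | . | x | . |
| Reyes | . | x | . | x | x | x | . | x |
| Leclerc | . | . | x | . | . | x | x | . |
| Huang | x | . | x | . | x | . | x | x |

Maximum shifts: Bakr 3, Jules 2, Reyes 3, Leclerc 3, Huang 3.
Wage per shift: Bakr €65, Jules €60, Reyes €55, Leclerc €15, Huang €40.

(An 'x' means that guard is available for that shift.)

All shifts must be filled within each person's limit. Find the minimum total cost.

€515

Nov 16 can only be covered by Bakr and Huang, so that assignment is forced.
Nov 19 can only be covered by Jules and Reyes, so that assignment is forced.
Picking the cheapest available guard for each shift independently would cost €495, but that ignores the shift limits.
An optimal schedule: Nov 16→Huang+Bakr, Nov 17→Reyes, Nov 18→Leclerc, Nov 19→Reyes+Jules, Nov 20→Huang+Reyes, Nov 21→Leclerc, Nov 22→Leclerc+Jules, Nov 23→Huang.
Total: 40 + 65 + 55 + 15 + 55 + 60 + 40 + 55 + 15 + 15 + 60 + 40 = €515.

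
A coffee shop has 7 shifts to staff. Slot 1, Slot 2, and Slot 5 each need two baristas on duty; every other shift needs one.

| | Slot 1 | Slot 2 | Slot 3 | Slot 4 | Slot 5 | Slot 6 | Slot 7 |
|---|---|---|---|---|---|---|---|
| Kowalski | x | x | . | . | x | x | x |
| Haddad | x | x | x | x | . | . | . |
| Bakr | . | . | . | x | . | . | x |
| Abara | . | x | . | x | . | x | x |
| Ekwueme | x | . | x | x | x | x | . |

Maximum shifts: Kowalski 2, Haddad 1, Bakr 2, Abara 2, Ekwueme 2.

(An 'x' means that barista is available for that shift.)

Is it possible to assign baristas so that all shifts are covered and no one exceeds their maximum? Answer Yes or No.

No

Shifts {Slot 1, Slot 2, Slot 3, Slot 5} need 7 worker-slots in total, but the baristas available for any of those shifts (Kowalski, Haddad, Abara, and Ekwueme) can supply at most 6 among them. So no valid schedule exists.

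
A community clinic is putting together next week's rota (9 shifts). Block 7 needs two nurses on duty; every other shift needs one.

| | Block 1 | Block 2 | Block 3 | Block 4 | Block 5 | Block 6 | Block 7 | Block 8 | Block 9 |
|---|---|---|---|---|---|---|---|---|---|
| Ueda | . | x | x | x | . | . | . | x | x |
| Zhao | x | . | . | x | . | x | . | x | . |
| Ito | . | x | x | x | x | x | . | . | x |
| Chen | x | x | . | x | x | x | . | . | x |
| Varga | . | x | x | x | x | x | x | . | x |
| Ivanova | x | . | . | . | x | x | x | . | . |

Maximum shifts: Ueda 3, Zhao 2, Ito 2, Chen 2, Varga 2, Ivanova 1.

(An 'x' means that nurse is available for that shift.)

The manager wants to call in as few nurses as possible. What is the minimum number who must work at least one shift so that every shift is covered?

5

10 slots to fill and no one can take more than 3, so at least ⌈10/3⌉ = 4 nurses are needed.
Any 4 nurses together have capacity at most 3+2+2+2 = 9 < 10 slots, so 4 can never suffice.
Ueda, Zhao, Ito, Varga, and Ivanova alone can cover everything: Block 1→Zhao, Block 2→Ueda, Block 3→Ueda, Block 4→Zhao, Block 5→Ito, Block 6→Varga, Block 7→Varga+Ivanova, Block 8→Ueda, Block 9→Ito.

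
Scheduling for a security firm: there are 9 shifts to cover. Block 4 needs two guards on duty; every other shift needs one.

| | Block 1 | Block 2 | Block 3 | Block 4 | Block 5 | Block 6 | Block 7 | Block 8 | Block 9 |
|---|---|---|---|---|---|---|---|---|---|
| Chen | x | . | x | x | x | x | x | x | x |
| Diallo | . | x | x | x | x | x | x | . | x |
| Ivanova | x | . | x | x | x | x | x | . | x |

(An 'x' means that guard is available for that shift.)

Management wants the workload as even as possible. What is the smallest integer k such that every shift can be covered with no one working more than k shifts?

With 3 guards and 10 worker-slots to fill, someone must work at least ⌈10/3⌉ = 4 shifts, so k ≥ 4.
k = 4 works: Block 1→Chen, Block 2→Diallo, Block 3→Chen, Block 4→Chen+Diallo, Block 5→Diallo, Block 6→Diallo, Block 7→Ivanova, Block 8→Chen, Block 9→Ivanova.
Loads: Chen 4, Diallo 4, Ivanova 2 — all ≤ 4.

4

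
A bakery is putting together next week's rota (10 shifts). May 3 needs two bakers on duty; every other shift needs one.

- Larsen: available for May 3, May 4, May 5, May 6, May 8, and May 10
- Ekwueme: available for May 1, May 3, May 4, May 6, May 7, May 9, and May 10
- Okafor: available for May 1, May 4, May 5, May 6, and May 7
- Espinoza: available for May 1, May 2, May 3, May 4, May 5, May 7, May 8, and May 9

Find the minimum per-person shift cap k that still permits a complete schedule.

3

With 4 bakers and 11 worker-slots to fill, someone must work at least ⌈11/4⌉ = 3 shifts, so k ≥ 3.
k = 3 works: May 1→Ekwueme, May 2→Espinoza, May 3→Larsen+Ekwueme, May 4→Espinoza, May 5→Okafor, May 6→Okafor, May 7→Okafor, May 8→Larsen, May 9→Ekwueme, May 10→Larsen.
Loads: Larsen 3, Ekwueme 3, Okafor 3, Espinoza 2 — all ≤ 3.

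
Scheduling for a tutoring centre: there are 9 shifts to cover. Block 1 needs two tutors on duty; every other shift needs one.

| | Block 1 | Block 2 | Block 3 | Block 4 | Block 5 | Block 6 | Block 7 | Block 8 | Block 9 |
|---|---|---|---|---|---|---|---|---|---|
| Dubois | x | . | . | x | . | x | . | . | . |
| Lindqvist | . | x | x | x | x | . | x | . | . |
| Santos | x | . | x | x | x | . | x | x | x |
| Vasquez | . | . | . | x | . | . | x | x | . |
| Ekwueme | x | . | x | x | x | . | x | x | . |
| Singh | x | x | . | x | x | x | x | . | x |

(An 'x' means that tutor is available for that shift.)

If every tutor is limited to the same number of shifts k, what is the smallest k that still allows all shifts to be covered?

2

With 6 tutors and 10 worker-slots to fill, someone must work at least ⌈10/6⌉ = 2 shifts, so k ≥ 2.
k = 2 works: Block 1→Dubois+Ekwueme, Block 2→Lindqvist, Block 3→Lindqvist, Block 4→Vasquez, Block 5→Ekwueme, Block 6→Dubois, Block 7→Vasquez, Block 8→Santos, Block 9→Santos.
Loads: Dubois 2, Lindqvist 2, Santos 2, Vasquez 2, Ekwueme 2, Singh 0 — all ≤ 2.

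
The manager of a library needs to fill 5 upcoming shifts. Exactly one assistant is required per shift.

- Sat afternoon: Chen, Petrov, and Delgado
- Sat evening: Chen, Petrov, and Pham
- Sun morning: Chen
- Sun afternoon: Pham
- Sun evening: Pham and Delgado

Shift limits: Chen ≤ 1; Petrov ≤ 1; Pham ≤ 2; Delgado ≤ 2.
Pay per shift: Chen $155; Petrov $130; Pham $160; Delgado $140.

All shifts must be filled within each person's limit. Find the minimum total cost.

$725

Sun morning can only be covered by Chen, so that assignment is forced.
Sun afternoon can only be covered by Pham, so that assignment is forced.
Picking the cheapest available assistant for each shift independently would cost $715, but that ignores the shift limits.
An optimal schedule: Sat afternoon→Delgado, Sat evening→Petrov, Sun morning→Chen, Sun afternoon→Pham, Sun evening→Delgado.
Total: 140 + 130 + 155 + 160 + 140 = $725.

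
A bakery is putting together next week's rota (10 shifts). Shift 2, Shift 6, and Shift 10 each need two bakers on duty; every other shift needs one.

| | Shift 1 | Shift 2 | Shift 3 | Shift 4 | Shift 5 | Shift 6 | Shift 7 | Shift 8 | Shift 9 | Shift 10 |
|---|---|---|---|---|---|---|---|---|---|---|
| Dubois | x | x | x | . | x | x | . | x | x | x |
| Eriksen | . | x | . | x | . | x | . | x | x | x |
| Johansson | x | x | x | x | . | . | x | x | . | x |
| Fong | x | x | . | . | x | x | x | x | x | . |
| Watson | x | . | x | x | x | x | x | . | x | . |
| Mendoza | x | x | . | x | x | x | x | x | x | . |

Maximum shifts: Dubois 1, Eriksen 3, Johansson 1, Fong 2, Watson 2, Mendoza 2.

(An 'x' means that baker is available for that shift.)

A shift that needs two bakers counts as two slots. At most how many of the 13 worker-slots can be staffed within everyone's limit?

Total capacity across all bakers is 1+3+1+2+2+2 = 11, and 13 slots are needed, so at most 11 can be filled.
An assignment achieving 11: Shift 1→Watson, Shift 2→Eriksen+Mendoza, Shift 3→Dubois, Shift 4→Eriksen, Shift 5→Fong, Shift 6→Watson+Mendoza, Shift 7→Fong, Shift 10→Eriksen+Johansson.
Loads: Dubois 1/1, Eriksen 3/3, Johansson 1/1, Fong 2/2, Watson 2/2, Mendoza 2/2.

11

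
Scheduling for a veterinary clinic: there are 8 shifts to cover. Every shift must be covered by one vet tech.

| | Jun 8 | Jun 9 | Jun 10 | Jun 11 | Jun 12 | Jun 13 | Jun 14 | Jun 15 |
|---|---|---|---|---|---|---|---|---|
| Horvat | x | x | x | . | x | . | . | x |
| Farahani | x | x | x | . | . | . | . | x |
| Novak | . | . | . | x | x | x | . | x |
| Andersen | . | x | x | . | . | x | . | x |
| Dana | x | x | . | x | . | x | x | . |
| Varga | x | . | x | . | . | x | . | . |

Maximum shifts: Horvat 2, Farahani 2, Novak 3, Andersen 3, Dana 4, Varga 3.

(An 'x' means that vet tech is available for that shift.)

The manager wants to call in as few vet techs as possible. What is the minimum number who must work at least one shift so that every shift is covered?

3

8 slots to fill and no one can take more than 4, so at least ⌈8/4⌉ = 2 vet techs are needed.
Any 2 vet techs together have capacity at most 4+3 = 7 < 8 slots, so 2 can never suffice.
Horvat, Farahani, and Dana alone can cover everything: Jun 8→Farahani, Jun 9→Dana, Jun 10→Horvat, Jun 11→Dana, Jun 12→Horvat, Jun 13→Dana, Jun 14→Dana, Jun 15→Farahani.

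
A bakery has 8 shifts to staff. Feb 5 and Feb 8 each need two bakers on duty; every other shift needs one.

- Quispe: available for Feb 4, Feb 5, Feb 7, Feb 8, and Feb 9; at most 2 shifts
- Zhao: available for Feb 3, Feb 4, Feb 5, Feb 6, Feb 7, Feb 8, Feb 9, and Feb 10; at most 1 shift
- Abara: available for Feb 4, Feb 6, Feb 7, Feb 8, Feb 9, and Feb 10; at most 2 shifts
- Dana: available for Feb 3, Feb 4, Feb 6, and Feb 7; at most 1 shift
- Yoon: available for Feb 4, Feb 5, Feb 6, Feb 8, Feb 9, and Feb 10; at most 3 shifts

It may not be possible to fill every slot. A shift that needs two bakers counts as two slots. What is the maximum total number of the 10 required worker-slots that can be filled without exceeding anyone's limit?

9

Total capacity across all bakers is 2+1+2+1+3 = 9, and 10 slots are needed, so at most 9 can be filled.
An assignment achieving 9: Feb 3→Zhao, Feb 4→Dana, Feb 5→Quispe+Yoon, Feb 6→Abara, Feb 7→Quispe, Feb 8→Yoon, Feb 9→Yoon, Feb 10→Abara.
Loads: Quispe 2/2, Zhao 1/1, Abara 2/2, Dana 1/1, Yoon 3/3.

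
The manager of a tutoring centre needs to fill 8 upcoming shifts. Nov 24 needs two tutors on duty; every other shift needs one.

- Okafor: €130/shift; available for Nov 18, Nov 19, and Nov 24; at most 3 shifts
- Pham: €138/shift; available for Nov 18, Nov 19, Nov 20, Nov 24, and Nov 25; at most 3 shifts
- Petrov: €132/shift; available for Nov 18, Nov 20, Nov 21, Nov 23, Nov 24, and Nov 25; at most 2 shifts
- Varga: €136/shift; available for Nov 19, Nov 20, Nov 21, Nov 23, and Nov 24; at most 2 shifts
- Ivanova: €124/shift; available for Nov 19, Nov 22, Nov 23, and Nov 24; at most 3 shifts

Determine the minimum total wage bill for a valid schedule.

€1162

Nov 22 can only be covered by Ivanova, so that assignment is forced.
Picking the cheapest available tutor for each shift independently would cost €1152, but that ignores the shift limits.
An optimal schedule: Nov 18→Okafor, Nov 19→Okafor, Nov 20→Varga, Nov 21→Petrov, Nov 22→Ivanova, Nov 23→Ivanova, Nov 24→Ivanova+Okafor, Nov 25→Petrov.
Total: 130 + 130 + 136 + 132 + 124 + 124 + 124 + 130 + 132 = €1162.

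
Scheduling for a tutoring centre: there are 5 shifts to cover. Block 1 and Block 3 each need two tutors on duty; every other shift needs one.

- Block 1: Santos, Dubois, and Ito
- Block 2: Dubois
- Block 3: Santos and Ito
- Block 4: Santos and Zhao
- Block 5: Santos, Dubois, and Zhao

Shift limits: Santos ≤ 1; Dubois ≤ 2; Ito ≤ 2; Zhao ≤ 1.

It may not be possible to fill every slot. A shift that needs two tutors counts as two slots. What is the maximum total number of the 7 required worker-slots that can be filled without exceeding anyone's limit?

6

Total capacity across all tutors is 1+2+2+1 = 6, and 7 slots are needed, so at most 6 can be filled.
An assignment achieving 6: Block 1→Dubois+Ito, Block 2→Dubois, Block 3→Santos+Ito, Block 4→Zhao.
Loads: Santos 1/1, Dubois 2/2, Ito 2/2, Zhao 1/1.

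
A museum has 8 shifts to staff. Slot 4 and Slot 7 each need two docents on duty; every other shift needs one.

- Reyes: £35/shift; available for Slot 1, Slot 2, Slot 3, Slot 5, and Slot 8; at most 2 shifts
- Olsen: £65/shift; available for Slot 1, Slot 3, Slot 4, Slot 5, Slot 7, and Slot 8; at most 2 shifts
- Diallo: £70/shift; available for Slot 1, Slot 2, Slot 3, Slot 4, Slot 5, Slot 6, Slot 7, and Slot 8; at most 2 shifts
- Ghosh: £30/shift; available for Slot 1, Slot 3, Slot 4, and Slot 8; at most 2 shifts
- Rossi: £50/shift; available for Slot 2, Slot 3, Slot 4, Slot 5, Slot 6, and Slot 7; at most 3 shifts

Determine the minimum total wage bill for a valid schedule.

Picking the cheapest available docent for each shift independently would cost £405, but that ignores the shift limits.
An optimal schedule: Slot 1→Ghosh, Slot 2→Reyes, Slot 3→Rossi, Slot 4→Olsen+Diallo, Slot 5→Reyes, Slot 6→Rossi, Slot 7→Rossi+Olsen, Slot 8→Ghosh.
Total: 30 + 35 + 50 + 65 + 70 + 35 + 50 + 50 + 65 + 30 = £480.

£480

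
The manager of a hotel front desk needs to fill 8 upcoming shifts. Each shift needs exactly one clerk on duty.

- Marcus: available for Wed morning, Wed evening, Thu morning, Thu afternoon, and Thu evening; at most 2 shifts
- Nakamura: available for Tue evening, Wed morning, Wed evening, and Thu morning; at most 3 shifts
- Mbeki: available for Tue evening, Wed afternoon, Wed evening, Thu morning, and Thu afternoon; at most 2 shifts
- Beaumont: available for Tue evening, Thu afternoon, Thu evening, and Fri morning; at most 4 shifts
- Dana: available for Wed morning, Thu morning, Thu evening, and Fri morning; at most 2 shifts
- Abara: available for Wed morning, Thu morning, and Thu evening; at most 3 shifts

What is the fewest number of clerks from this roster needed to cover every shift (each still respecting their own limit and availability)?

8 slots to fill and no one can take more than 4, so at least ⌈8/4⌉ = 2 clerks are needed.
Any 2 clerks together have capacity at most 4+3 = 7 < 8 slots, so 2 can never suffice.
Marcus, Mbeki, and Beaumont alone can cover everything: Tue evening→Beaumont, Wed morning→Marcus, Wed afternoon→Mbeki, Wed evening→Marcus, Thu morning→Mbeki, Thu afternoon→Beaumont, Thu evening→Beaumont, Fri morning→Beaumont.

3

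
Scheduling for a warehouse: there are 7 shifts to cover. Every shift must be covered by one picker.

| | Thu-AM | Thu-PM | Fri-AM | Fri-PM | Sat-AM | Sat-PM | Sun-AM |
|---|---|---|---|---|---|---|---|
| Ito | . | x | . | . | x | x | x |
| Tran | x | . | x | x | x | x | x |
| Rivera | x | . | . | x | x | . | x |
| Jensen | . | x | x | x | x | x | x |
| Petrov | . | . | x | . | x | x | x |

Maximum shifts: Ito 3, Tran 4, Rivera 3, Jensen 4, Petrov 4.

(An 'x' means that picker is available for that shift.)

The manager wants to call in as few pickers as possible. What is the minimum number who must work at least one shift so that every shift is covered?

7 slots to fill and no one can take more than 4, so at least ⌈7/4⌉ = 2 pickers are needed.
Ito and Tran alone can cover everything: Thu-AM→Tran, Thu-PM→Ito, Fri-AM→Tran, Fri-PM→Tran, Sat-AM→Ito, Sat-PM→Ito, Sun-AM→Tran.

2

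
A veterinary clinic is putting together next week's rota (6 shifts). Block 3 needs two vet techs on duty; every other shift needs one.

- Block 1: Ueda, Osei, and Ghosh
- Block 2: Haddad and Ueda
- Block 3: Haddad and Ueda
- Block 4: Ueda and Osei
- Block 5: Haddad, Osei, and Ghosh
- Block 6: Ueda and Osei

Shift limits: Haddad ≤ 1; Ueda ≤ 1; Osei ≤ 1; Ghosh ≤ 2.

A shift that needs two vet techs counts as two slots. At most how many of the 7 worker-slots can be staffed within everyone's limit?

5

Total capacity across all vet techs is 1+1+1+2 = 5, and 7 slots are needed, so at most 5 can be filled.
An assignment achieving 5: Block 1→Ghosh, Block 2→Haddad, Block 3→Ueda, Block 4→Osei, Block 5→Ghosh.
Loads: Haddad 1/1, Ueda 1/1, Osei 1/1, Ghosh 2/2.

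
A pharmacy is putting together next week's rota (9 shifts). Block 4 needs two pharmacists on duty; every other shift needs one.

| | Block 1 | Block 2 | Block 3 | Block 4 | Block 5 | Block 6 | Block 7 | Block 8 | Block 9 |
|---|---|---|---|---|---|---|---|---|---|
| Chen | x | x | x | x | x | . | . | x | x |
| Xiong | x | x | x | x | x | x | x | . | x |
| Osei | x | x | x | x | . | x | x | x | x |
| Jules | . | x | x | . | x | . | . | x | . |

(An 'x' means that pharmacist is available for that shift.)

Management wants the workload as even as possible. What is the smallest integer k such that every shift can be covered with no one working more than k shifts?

3

With 4 pharmacists and 10 worker-slots to fill, someone must work at least ⌈10/4⌉ = 3 shifts, so k ≥ 3.
k = 3 works: Block 1→Chen, Block 2→Osei, Block 3→Jules, Block 4→Chen+Xiong, Block 5→Chen, Block 6→Xiong, Block 7→Xiong, Block 8→Osei, Block 9→Osei.
Loads: Chen 3, Xiong 3, Osei 3, Jules 1 — all ≤ 3.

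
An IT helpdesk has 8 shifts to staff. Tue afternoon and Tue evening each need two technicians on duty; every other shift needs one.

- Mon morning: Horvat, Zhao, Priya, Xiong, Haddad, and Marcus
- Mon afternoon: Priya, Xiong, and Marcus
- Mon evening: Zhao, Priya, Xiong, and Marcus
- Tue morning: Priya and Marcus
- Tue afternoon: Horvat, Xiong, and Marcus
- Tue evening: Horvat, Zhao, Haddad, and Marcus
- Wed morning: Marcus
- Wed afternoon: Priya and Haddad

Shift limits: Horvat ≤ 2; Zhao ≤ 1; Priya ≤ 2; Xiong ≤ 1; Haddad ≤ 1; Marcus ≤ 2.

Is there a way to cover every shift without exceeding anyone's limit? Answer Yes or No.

No

Total capacity is 2+1+2+1+1+2 = 9 but 10 worker-slots are needed — infeasible.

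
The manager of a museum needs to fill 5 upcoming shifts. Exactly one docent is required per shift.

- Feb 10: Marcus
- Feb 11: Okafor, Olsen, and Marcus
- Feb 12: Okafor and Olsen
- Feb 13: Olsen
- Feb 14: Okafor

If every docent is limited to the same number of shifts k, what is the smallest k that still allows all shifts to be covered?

2

With 3 docents and 5 worker-slots to fill, someone must work at least ⌈5/3⌉ = 2 shifts, so k ≥ 2.
k = 2 works: Feb 10→Marcus, Feb 11→Olsen, Feb 12→Okafor, Feb 13→Olsen, Feb 14→Okafor.
Loads: Okafor 2, Olsen 2, Marcus 1 — all ≤ 2.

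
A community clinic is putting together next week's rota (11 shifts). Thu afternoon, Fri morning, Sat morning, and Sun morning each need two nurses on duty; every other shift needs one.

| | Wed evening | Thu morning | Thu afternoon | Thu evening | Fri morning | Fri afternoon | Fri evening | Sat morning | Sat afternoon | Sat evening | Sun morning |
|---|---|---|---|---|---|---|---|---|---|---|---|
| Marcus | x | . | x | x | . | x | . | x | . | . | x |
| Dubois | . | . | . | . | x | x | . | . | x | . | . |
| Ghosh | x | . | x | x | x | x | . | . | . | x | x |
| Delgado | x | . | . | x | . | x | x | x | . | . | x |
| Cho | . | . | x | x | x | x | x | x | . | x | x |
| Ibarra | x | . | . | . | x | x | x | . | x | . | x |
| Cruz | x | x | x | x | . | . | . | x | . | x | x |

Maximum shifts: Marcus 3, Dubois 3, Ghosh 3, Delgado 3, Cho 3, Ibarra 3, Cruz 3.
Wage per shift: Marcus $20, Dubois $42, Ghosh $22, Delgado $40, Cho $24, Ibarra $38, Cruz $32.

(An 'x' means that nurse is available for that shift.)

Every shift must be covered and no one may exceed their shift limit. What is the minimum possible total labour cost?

Thu morning can only be covered by Cruz, so that assignment is forced.
Picking the cheapest available nurse for each shift independently would cost $350, but that ignores the shift limits.
An optimal schedule: Wed evening→Marcus, Thu morning→Cruz, Thu afternoon→Marcus+Ghosh, Thu evening→Marcus, Fri morning→Ghosh+Cho, Fri afternoon→Ibarra, Fri evening→Cho, Sat morning→Cho+Cruz, Sat afternoon→Ibarra, Sat evening→Ghosh, Sun morning→Cruz+Ibarra.
Total: 20 + 32 + 20 + 22 + 20 + 22 + 24 + 38 + 24 + 24 + 32 + 38 + 22 + 32 + 38 = $408.

$408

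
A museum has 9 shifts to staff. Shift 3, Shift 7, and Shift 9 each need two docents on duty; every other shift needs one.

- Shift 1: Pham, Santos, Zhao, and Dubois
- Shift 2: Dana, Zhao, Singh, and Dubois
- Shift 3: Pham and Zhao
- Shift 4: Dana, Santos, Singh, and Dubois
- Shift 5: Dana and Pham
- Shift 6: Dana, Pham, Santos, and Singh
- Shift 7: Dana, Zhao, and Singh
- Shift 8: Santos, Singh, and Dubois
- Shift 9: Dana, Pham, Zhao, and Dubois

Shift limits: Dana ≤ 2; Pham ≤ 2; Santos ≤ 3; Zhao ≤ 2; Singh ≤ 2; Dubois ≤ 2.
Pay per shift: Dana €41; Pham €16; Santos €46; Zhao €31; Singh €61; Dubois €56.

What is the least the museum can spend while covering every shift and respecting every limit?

€487

Shift 3 can only be covered by Pham and Zhao, so that assignment is forced.
Picking the cheapest available docent for each shift independently would cost €332, but that ignores the shift limits.
An optimal schedule: Shift 1→Santos, Shift 2→Dubois, Shift 3→Pham+Zhao, Shift 4→Santos, Shift 5→Pham, Shift 6→Singh, Shift 7→Zhao+Dana, Shift 8→Santos, Shift 9→Dana+Dubois.
Total: 46 + 56 + 16 + 31 + 46 + 16 + 61 + 31 + 41 + 46 + 41 + 56 = €487.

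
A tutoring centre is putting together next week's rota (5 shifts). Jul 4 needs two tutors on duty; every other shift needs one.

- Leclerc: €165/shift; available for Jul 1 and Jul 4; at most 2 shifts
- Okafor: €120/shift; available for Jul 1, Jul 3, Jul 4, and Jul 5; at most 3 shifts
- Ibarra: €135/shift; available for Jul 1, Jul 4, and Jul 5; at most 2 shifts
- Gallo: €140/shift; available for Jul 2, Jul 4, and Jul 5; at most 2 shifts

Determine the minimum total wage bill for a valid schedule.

€770

Jul 2 can only be covered by Gallo, so that assignment is forced.
Jul 3 can only be covered by Okafor, so that assignment is forced.
Picking the cheapest available tutor for each shift independently would cost €755, but that ignores the shift limits.
An optimal schedule: Jul 1→Okafor, Jul 2→Gallo, Jul 3→Okafor, Jul 4→Okafor+Ibarra, Jul 5→Ibarra.
Total: 120 + 140 + 120 + 120 + 135 + 135 = €770.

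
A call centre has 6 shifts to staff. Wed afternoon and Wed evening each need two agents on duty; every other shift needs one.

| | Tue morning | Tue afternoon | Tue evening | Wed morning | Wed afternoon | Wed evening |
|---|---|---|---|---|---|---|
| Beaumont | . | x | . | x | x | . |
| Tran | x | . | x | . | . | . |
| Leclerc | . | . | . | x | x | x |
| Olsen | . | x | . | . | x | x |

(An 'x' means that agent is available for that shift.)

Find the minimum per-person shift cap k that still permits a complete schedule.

With 4 agents and 8 worker-slots to fill, someone must work at least ⌈8/4⌉ = 2 shifts, so k ≥ 2.
k = 2 works: Tue morning→Tran, Tue afternoon→Beaumont, Tue evening→Tran, Wed morning→Beaumont, Wed afternoon→Leclerc+Olsen, Wed evening→Leclerc+Olsen.
Loads: Beaumont 2, Tran 2, Leclerc 2, Olsen 2 — all ≤ 2.

2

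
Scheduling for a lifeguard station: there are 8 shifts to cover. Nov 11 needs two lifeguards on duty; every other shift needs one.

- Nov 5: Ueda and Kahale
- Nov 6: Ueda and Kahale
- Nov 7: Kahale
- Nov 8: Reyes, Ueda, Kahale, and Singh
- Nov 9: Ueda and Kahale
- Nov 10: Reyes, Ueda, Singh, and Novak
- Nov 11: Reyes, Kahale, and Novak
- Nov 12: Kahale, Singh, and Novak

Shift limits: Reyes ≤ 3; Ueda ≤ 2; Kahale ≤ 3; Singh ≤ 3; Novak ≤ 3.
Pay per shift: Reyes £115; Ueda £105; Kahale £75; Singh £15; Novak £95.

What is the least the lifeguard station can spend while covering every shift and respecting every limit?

£575

Nov 7 can only be covered by Kahale, so that assignment is forced.
Picking the cheapest available lifeguard for each shift independently would cost £515, but that ignores the shift limits.
An optimal schedule: Nov 5→Kahale, Nov 6→Ueda, Nov 7→Kahale, Nov 8→Singh, Nov 9→Ueda, Nov 10→Singh, Nov 11→Kahale+Novak, Nov 12→Singh.
Total: 75 + 105 + 75 + 15 + 105 + 15 + 75 + 95 + 15 = £575.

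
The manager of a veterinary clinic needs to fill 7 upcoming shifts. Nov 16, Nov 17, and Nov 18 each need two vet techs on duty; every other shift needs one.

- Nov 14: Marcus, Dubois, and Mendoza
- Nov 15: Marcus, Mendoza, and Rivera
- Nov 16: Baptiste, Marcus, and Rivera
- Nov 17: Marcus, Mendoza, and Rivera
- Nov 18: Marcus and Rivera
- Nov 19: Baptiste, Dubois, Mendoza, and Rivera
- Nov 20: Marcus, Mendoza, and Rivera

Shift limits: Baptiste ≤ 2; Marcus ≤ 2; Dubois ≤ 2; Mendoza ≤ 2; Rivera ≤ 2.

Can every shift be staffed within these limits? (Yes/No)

Total capacity is 10 and 10 slots are needed, so capacity alone doesn't rule it out.
Shifts {Nov 15, Nov 16, Nov 17, Nov 18, Nov 20} need 8 worker-slots in total, but the vet techs available for any of those shifts (Baptiste, Marcus, Mendoza, and Rivera) can supply at most 7 among them. So no valid schedule exists.

No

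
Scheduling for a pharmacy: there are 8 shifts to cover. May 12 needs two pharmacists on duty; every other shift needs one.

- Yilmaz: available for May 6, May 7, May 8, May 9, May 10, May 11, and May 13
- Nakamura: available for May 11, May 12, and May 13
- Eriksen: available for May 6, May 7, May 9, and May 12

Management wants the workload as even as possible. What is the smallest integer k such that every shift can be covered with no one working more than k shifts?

With 3 pharmacists and 9 worker-slots to fill, someone must work at least ⌈9/3⌉ = 3 shifts, so k ≥ 3.
k = 3 works: May 6→Yilmaz, May 7→Eriksen, May 8→Yilmaz, May 9→Eriksen, May 10→Yilmaz, May 11→Nakamura, May 12→Nakamura+Eriksen, May 13→Nakamura.
Loads: Yilmaz 3, Nakamura 3, Eriksen 3 — all ≤ 3.

3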